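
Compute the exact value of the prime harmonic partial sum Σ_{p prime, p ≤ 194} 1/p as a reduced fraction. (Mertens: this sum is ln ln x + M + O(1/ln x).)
Σ 1/p = 385774678978047295113064712800727674369526436922217581784412894295689697835549/198962376391690981640415251545285153602734402721821058212203976095413910572270

π(194) = 44, so the primes ≤ 194 are [2, 3, 5, 7, 11, 13, 17, 19, 23, 29, 31, 37, 41, 43, 47, 53, 59, 61, 67, 71, 73, 79, 83, 89, 97, 101, 103, 107, 109, 113, 127, 131, 137, 139, 149, 151, 157, 163, 167, 173, 179, 181, 191, 193]. Summing 1/p over these primes: 385774678978047295113064712800727674369526436922217581784412894295689697835549/198962376391690981640415251545285153602734402721821058212203976095413910572270 ≈ 1.9389. Mertens estimate ln ln(194) + 0.2615 ≈ 1.9231.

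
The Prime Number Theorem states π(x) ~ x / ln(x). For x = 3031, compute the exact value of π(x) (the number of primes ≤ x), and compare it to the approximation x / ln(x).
π(3031) = 434;  x/ln(x) ≈ 378.09;  relative error ≈ 12.88%.

Directly count primes up to 3031: π(3031) = 434. The PNT approximation gives 3031/ln(3031) ≈ 3031/8.01665 ≈ 378.09. Relative error (π(x) − x/ln(x)) / π(x) ≈ 12.88%; the approximation is known to undercount slightly (Li(x) is a better estimate).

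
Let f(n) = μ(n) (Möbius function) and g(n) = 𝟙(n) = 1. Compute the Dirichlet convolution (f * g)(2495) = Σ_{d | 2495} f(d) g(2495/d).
(μ * 𝟙)(2495) = 0

Divisors of 2495: [1, 5, 499, 2495]. For each d | 2495:
  d = 1: μ(1) · 𝟙(2495/1) = 1 · 1 = 1
  d = 5: μ(5) · 𝟙(2495/5) = -1 · 1 = -1
  d = 499: μ(499) · 𝟙(2495/499) = -1 · 1 = -1
  d = 2495: μ(2495) · 𝟙(2495/2495) = 1 · 1 = 1
Summing: (μ * 𝟙)(2495) = 1 + -1 + -1 + 1 = 0.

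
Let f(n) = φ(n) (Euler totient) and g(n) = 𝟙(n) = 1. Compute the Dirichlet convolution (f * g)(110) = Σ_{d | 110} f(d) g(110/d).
(φ * 𝟙)(110) = 110

Divisors of 110: [1, 2, 5, 10, 11, 22, 55, 110]. For each d | 110:
  d = 1: φ(1) · 𝟙(110/1) = 1 · 1 = 1
  d = 2: φ(2) · 𝟙(110/2) = 1 · 1 = 1
  d = 5: φ(5) · 𝟙(110/5) = 4 · 1 = 4
  d = 10: φ(10) · 𝟙(110/10) = 4 · 1 = 4
  d = 11: φ(11) · 𝟙(110/11) = 10 · 1 = 10
  d = 22: φ(22) · 𝟙(110/22) = 10 · 1 = 10
  d = 55: φ(55) · 𝟙(110/55) = 40 · 1 = 40
  d = 110: φ(110) · 𝟙(110/110) = 40 · 1 = 40
Summing: (φ * 𝟙)(110) = 1 + 1 + 4 + 4 + 10 + 10 + 40 + 40 = 110.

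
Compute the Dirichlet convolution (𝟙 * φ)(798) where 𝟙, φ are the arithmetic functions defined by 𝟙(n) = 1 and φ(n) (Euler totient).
(𝟙 * φ)(798) = 798

Divisors of 798: [1, 2, 3, 6, 7, 14, 19, 21, 38, 42, 57, 114, 133, 266, 399, 798]. For each d | 798:
  d = 1: 𝟙(1) · φ(798/1) = 1 · 216 = 216
  d = 2: 𝟙(2) · φ(798/2) = 1 · 216 = 216
  d = 3: 𝟙(3) · φ(798/3) = 1 · 108 = 108
  d = 6: 𝟙(6) · φ(798/6) = 1 · 108 = 108
  d = 7: 𝟙(7) · φ(798/7) = 1 · 36 = 36
  d = 14: 𝟙(14) · φ(798/14) = 1 · 36 = 36
  d = 19: 𝟙(19) · φ(798/19) = 1 · 12 = 12
  d = 21: 𝟙(21) · φ(798/21) = 1 · 18 = 18
  d = 38: 𝟙(38) · φ(798/38) = 1 · 12 = 12
  d = 42: 𝟙(42) · φ(798/42) = 1 · 18 = 18
  d = 57: 𝟙(57) · φ(798/57) = 1 · 6 = 6
  d = 114: 𝟙(114) · φ(798/114) = 1 · 6 = 6
  d = 133: 𝟙(133) · φ(798/133) = 1 · 2 = 2
  d = 266: 𝟙(266) · φ(798/266) = 1 · 2 = 2
  d = 399: 𝟙(399) · φ(798/399) = 1 · 1 = 1
  d = 798: 𝟙(798) · φ(798/798) = 1 · 1 = 1
Summing: (𝟙 * φ)(798) = 216 + 216 + 108 + 108 + 36 + 36 + 12 + 18 + 12 + 18 + 6 + 6 + 2 + 2 + 1 + 1 = 798.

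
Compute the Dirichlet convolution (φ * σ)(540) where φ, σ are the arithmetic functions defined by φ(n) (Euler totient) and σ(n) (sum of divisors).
(φ * σ)(540) = 12960

Divisors of 540: [1, 2, 3, 4, 5, 6, 9, 10, 12, 15, 18, 20, 27, 30, 36, 45, 54, 60, 90, 108, 135, 180, 270, 540]. For each d | 540:
  d = 1: φ(1) · σ(540/1) = 1 · 1680 = 1680
  d = 2: φ(2) · σ(540/2) = 1 · 720 = 720
  d = 3: φ(3) · σ(540/3) = 2 · 546 = 1092
  d = 4: φ(4) · σ(540/4) = 2 · 240 = 480
  d = 5: φ(5) · σ(540/5) = 4 · 280 = 1120
  d = 6: φ(6) · σ(540/6) = 2 · 234 = 468
  d = 9: φ(9) · σ(540/9) = 6 · 168 = 1008
  d = 10: φ(10) · σ(540/10) = 4 · 120 = 480
  d = 12: φ(12) · σ(540/12) = 4 · 78 = 312
  d = 15: φ(15) · σ(540/15) = 8 · 91 = 728
  d = 18: φ(18) · σ(540/18) = 6 · 72 = 432
  d = 20: φ(20) · σ(540/20) = 8 · 40 = 320
  d = 27: φ(27) · σ(540/27) = 18 · 42 = 756
  d = 30: φ(30) · σ(540/30) = 8 · 39 = 312
  d = 36: φ(36) · σ(540/36) = 12 · 24 = 288
  d = 45: φ(45) · σ(540/45) = 24 · 28 = 672
  d = 54: φ(54) · σ(540/54) = 18 · 18 = 324
  d = 60: φ(60) · σ(540/60) = 16 · 13 = 208
  d = 90: φ(90) · σ(540/90) = 24 · 12 = 288
  d = 108: φ(108) · σ(540/108) = 36 · 6 = 216
  d = 135: φ(135) · σ(540/135) = 72 · 7 = 504
  d = 180: φ(180) · σ(540/180) = 48 · 4 = 192
  d = 270: φ(270) · σ(540/270) = 72 · 3 = 216
  d = 540: φ(540) · σ(540/540) = 144 · 1 = 144
Summing: (φ * σ)(540) = 1680 + 720 + 1092 + 480 + 1120 + 468 + 1008 + 480 + 312 + 728 + 432 + 320 + 756 + 312 + 288 + 672 + 324 + 208 + 288 + 216 + 504 + 192 + 216 + 144 = 12960.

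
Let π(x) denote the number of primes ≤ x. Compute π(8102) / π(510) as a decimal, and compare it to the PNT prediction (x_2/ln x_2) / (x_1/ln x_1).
π(8102)/π(510) = 1019/97 ≈ 10.5052;  PNT prediction ≈ 11.0048.

π(510) = 97 and π(8102) = 1019, so π(8102)/π(510) ≈ 10.5052. The PNT-predicted ratio is (8102/ln(8102)) / (510/ln(510)) ≈ 11.0048. The two agree to within a few percent, as expected.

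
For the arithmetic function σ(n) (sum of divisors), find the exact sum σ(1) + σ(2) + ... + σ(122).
Σ_{n ≤ 122} σ(n) = 12292

Compute σ(n) for each 1 ≤ n ≤ 122: σ(1) = 1, σ(2) = 3, σ(3) = 4, σ(4) = 7, σ(5) = 6, σ(6) = 12, σ(7) = 8, σ(8) = 15, σ(9) = 13, σ(10) = 18, σ(11) = 12, σ(12) = 28, σ(13) = 14, σ(14) = 24, σ(15) = 24, σ(16) = 31, σ(17) = 18, σ(18) = 39, σ(19) = 20, σ(20) = 42, σ(21) = 32, σ(22) = 36, σ(23) = 24, σ(24) = 60, σ(25) = 31, σ(26) = 42, σ(27) = 40, σ(28) = 56, σ(29) = 30, σ(30) = 72, σ(31) = 32, σ(32) = 63, σ(33) = 48, σ(34) = 54, σ(35) = 48, σ(36) = 91, σ(37) = 38, σ(38) = 60, σ(39) = 56, σ(40) = 90, σ(41) = 42, σ(42) = 96, σ(43) = 44, σ(44) = 84, σ(45) = 78, σ(46) = 72, σ(47) = 48, σ(48) = 124, σ(49) = 57, σ(50) = 93, σ(51) = 72, σ(52) = 98, σ(53) = 54, σ(54) = 120, σ(55) = 72, σ(56) = 120, σ(57) = 80, σ(58) = 90, σ(59) = 60, σ(60) = 168, σ(61) = 62, σ(62) = 96, σ(63) = 104, σ(64) = 127, σ(65) = 84, σ(66) = 144, σ(67) = 68, σ(68) = 126, σ(69) = 96, σ(70) = 144, σ(71) = 72, σ(72) = 195, σ(73) = 74, σ(74) = 114, σ(75) = 124, σ(76) = 140, σ(77) = 96, σ(78) = 168, σ(79) = 80, σ(80) = 186, σ(81) = 121, σ(82) = 126, σ(83) = 84, σ(84) = 224, σ(85) = 108, σ(86) = 132, σ(87) = 120, σ(88) = 180, σ(89) = 90, σ(90) = 234, σ(91) = 112, σ(92) = 168, σ(93) = 128, σ(94) = 144, σ(95) = 120, σ(96) = 252, σ(97) = 98, σ(98) = 171, σ(99) = 156, σ(100) = 217, σ(101) = 102, σ(102) = 216, σ(103) = 104, σ(104) = 210, σ(105) = 192, σ(106) = 162, σ(107) = 108, σ(108) = 280, σ(109) = 110, σ(110) = 216, σ(111) = 152, σ(112) = 248, σ(113) = 114, σ(114) = 240, σ(115) = 144, σ(116) = 210, σ(117) = 182, σ(118) = 180, σ(119) = 144, σ(120) = 360, σ(121) = 133, σ(122) = 186. Summing all 122 values: 12292. (Average order: Σ_{n ≤ x} σ(n) ~ (π²/12) x². For x = 122, (π²/12)·122² ≈ 12241.60.)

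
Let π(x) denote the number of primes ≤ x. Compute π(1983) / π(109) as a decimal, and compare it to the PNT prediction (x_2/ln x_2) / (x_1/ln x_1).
π(1983)/π(109) = 299/29 ≈ 10.3103;  PNT prediction ≈ 11.2413.

π(109) = 29 and π(1983) = 299, so π(1983)/π(109) ≈ 10.3103. The PNT-predicted ratio is (1983/ln(1983)) / (109/ln(109)) ≈ 11.2413. The two agree to within a few percent, as expected.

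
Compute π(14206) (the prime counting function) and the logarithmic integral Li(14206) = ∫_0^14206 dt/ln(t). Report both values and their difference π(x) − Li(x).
π(14206) = 1670;  Li(14206) ≈ 1693.82;  π(x) − Li(x) ≈ -23.82.

Direct count of primes ≤ 14206 gives π(14206) = 1670. Numerical evaluation of the logarithmic integral gives Li(14206) ≈ 1693.82. The difference π(x) − Li(x) ≈ -23.82 is typically negative for small/moderate x (Li(x) overestimates), though Littlewood's theorem shows this sign changes infinitely often.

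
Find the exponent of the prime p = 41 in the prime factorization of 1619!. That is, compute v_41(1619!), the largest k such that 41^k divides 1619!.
v_41(1619!) = 39

Legendre's formula: v_p(n!) = Σ_{k ≥ 1} ⌊n / p^k⌋. For p = 41, n = 1619, the terms are:
  ⌊1619/41^1⌋ = ⌊1619/41⌋ = 39
(the next term ⌊1619/41^2⌋ = 0, terminating the sum). Summing: v_41(1619!) = 39 = 39.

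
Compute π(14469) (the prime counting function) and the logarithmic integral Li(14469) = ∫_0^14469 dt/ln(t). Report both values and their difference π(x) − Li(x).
π(14469) = 1696;  Li(14469) ≈ 1721.30;  π(x) − Li(x) ≈ -25.30.

Direct count of primes ≤ 14469 gives π(14469) = 1696. Numerical evaluation of the logarithmic integral gives Li(14469) ≈ 1721.30. The difference π(x) − Li(x) ≈ -25.30 is typically negative for small/moderate x (Li(x) overestimates), though Littlewood's theorem shows this sign changes infinitely often.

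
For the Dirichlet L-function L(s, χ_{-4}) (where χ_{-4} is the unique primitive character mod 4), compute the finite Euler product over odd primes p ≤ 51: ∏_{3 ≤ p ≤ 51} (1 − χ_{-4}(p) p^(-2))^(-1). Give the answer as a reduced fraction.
∏ = 114726379539814929565547/125247697987829760000000

The odd primes p ≤ 51 are [3, 5, 7, 11, 13, 17, 19, 23, 29, 31, 37, 41, 43, 47]. For each, χ(p) = 1 if p ≡ 1 mod 4, χ(p) = −1 if p ≡ 3 mod 4. Taking (1 − χ(p)/p^2)^(-1) = p^2/(p^2 − χ(p)): (1 − (-1)/3^2)^(-1) · (1 − (1)/5^2)^(-1) · (1 − (-1)/7^2)^(-1) · (1 − (-1)/11^2)^(-1) · (1 − (1)/13^2)^(-1) · (1 − (1)/17^2)^(-1) · (1 − (-1)/19^2)^(-1) · (1 − (-1)/23^2)^(-1) · (1 − (1)/29^2)^(-1) · (1 − (-1)/31^2)^(-1) · (1 − (1)/37^2)^(-1) · (1 − (1)/41^2)^(-1) · (1 − (-1)/43^2)^(-1) · (1 − (-1)/47^2)^(-1) = 114726379539814929565547/125247697987829760000000.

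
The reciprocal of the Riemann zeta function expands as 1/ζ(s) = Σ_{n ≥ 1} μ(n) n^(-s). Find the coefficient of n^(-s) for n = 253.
μ(253) = 1

Factor n = 253 = 11 · 23. μ(n) = 0 if any exponent ≥ 2 (not squarefree); otherwise μ(n) = (−1)^{ω(n)} where ω(n) is the number of distinct prime factors. Applying: μ(253) = 1.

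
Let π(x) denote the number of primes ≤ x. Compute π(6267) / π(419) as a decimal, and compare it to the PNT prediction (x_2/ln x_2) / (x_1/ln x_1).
π(6267)/π(419) = 814/81 ≈ 10.0494;  PNT prediction ≈ 10.3292.

π(419) = 81 and π(6267) = 814, so π(6267)/π(419) ≈ 10.0494. The PNT-predicted ratio is (6267/ln(6267)) / (419/ln(419)) ≈ 10.3292. The two agree to within a few percent, as expected.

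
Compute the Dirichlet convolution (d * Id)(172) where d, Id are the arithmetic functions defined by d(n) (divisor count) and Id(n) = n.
(d * Id)(172) = 495

Divisors of 172: [1, 2, 4, 43, 86, 172]. For each d | 172:
  d = 1: d(1) · Id(172/1) = 1 · 172 = 172
  d = 2: d(2) · Id(172/2) = 2 · 86 = 172
  d = 4: d(4) · Id(172/4) = 3 · 43 = 129
  d = 43: d(43) · Id(172/43) = 2 · 4 = 8
  d = 86: d(86) · Id(172/86) = 4 · 2 = 8
  d = 172: d(172) · Id(172/172) = 6 · 1 = 6
Summing: (d * Id)(172) = 172 + 172 + 129 + 8 + 8 + 6 = 495.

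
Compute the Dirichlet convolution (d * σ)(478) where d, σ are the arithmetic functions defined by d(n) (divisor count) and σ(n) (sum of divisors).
(d * σ)(478) = 1210

Divisors of 478: [1, 2, 239, 478]. For each d | 478:
  d = 1: d(1) · σ(478/1) = 1 · 720 = 720
  d = 2: d(2) · σ(478/2) = 2 · 240 = 480
  d = 239: d(239) · σ(478/239) = 2 · 3 = 6
  d = 478: d(478) · σ(478/478) = 4 · 1 = 4
Summing: (d * σ)(478) = 720 + 480 + 6 + 4 = 1210.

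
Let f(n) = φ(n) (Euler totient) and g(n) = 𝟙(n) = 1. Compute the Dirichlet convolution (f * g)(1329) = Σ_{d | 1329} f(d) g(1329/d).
(φ * 𝟙)(1329) = 1329

Divisors of 1329: [1, 3, 443, 1329]. For each d | 1329:
  d = 1: φ(1) · 𝟙(1329/1) = 1 · 1 = 1
  d = 3: φ(3) · 𝟙(1329/3) = 2 · 1 = 2
  d = 443: φ(443) · 𝟙(1329/443) = 442 · 1 = 442
  d = 1329: φ(1329) · 𝟙(1329/1329) = 884 · 1 = 884
Summing: (φ * 𝟙)(1329) = 1 + 2 + 442 + 884 = 1329.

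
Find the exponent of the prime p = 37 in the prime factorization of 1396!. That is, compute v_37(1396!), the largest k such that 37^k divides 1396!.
v_37(1396!) = 38

Legendre's formula: v_p(n!) = Σ_{k ≥ 1} ⌊n / p^k⌋. For p = 37, n = 1396, the terms are:
  ⌊1396/37^1⌋ = ⌊1396/37⌋ = 37
  ⌊1396/37^2⌋ = ⌊1396/1369⌋ = 1
(the next term ⌊1396/37^3⌋ = 0, terminating the sum). Summing: v_37(1396!) = 37 + 1 = 38.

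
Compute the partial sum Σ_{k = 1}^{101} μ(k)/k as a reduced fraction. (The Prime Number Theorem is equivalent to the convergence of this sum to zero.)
Σ μ(k)/k = 823965756623769369265289008893453993/38810394059749560150010552813417893845

Values of μ(k) for 1 ≤ k ≤ 101: μ(1) = 1, μ(2) = -1, μ(3) = -1, μ(5) = -1, μ(6) = 1, μ(7) = -1, μ(10) = 1, μ(11) = -1, μ(13) = -1, μ(14) = 1, μ(15) = 1, μ(17) = -1, μ(19) = -1, μ(21) = 1, μ(22) = 1, μ(23) = -1, μ(26) = 1, μ(29) = -1, μ(30) = -1, μ(31) = -1, μ(33) = 1, μ(34) = 1, μ(35) = 1, μ(37) = -1, μ(38) = 1, μ(39) = 1, μ(41) = -1, μ(42) = -1, μ(43) = -1, μ(46) = 1, μ(47) = -1, μ(51) = 1, μ(53) = -1, μ(55) = 1, μ(57) = 1, μ(58) = 1, μ(59) = -1, μ(61) = -1, μ(62) = 1, μ(65) = 1, μ(66) = -1, μ(67) = -1, μ(69) = 1, μ(70) = -1, μ(71) = -1, μ(73) = -1, μ(74) = 1, μ(77) = 1, μ(78) = -1, μ(79) = -1, μ(82) = 1, μ(83) = -1, μ(85) = 1, μ(86) = 1, μ(87) = 1, μ(89) = -1, μ(91) = 1, μ(93) = 1, μ(94) = 1, μ(95) = 1, μ(97) = -1, μ(101) = -1, with μ = 0 on non-squarefree integers. Summing μ(k)/k for k where μ(k) ≠ 0 gives 823965756623769369265289008893453993/38810394059749560150010552813417893845 ≈ 0.0212. (PNT ⟺ this sum → 0 as n → ∞.)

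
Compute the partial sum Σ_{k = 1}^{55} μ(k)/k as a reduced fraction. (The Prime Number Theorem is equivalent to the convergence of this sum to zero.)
Σ μ(k)/k = -17255220085293371/10863052825730014910

Values of μ(k) for 1 ≤ k ≤ 55: μ(1) = 1, μ(2) = -1, μ(3) = -1, μ(5) = -1, μ(6) = 1, μ(7) = -1, μ(10) = 1, μ(11) = -1, μ(13) = -1, μ(14) = 1, μ(15) = 1, μ(17) = -1, μ(19) = -1, μ(21) = 1, μ(22) = 1, μ(23) = -1, μ(26) = 1, μ(29) = -1, μ(30) = -1, μ(31) = -1, μ(33) = 1, μ(34) = 1, μ(35) = 1, μ(37) = -1, μ(38) = 1, μ(39) = 1, μ(41) = -1, μ(42) = -1, μ(43) = -1, μ(46) = 1, μ(47) = -1, μ(51) = 1, μ(53) = -1, μ(55) = 1, with μ = 0 on non-squarefree integers. Summing μ(k)/k for k where μ(k) ≠ 0 gives -17255220085293371/10863052825730014910 ≈ -0.0016. (PNT ⟺ this sum → 0 as n → ∞.)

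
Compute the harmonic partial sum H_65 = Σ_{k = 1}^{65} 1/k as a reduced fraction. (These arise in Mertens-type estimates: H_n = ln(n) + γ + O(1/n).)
H_65 = 625192648726870088010174299/131362987122535807501262400

Direct summation: H_65 = 1 + 1/2 + ... + 1/65. The least common denominator is lcm(1, ..., 65) = 1182266884102822267511361600; over this denominator the numerator is 1182266884102822267511361600 + 591133442051411133755680800 + 394088961367607422503787200 + 295566721025705566877840400 + 236453376820564453502272320 + 197044480683803711251893600 + 168895269157546038215908800 + 147783360512852783438920200 + 131362987122535807501262400 + 118226688410282226751136160 + 107478807645711115228305600 + 98522240341901855625946800 + 90943606469447866731643200 + 84447634578773019107954400 + 78817792273521484500757440 + 73891680256426391719460100 + 69545110829577780441844800 + 65681493561267903750631200 + 62224572847516961447966400 + 59113344205141113375568080 + 56298423052515346071969600 + 53739403822855557614152800 + 51402908004470533370059200 + 49261120170950927812973400 + 47290675364112890700454464 + 45471803234723933365821600 + 43787662374178602500420800 + 42223817289386509553977200 + 40767823589752491983150400 + 39408896136760742250378720 + 38137641422671686048753600 + 36945840128213195859730050 + 35826269215237038409435200 + 34772555414788890220922400 + 33779053831509207643181760 + 32840746780633951875315600 + 31953159029806007230036800 + 31112286423758480723983200 + 30314535489815955577214400 + 29556672102570556687784040 + 28835777661044445549057600 + 28149211526257673035984800 + 27494578700065634128171200 + 26869701911427778807076400 + 26272597424507161500252480 + 25701454002235266685029600 + 25154614555379197181092800 + 24630560085475463906486700 + 24127895593935148316558400 + 23645337682056445350227232 + 23181703609859260147281600 + 22735901617361966682910800 + 22306922341562684292667200 + 21893831187089301250210400 + 21495761529142223045661120 + 21111908644693254776988600 + 20741524282505653815988800 + 20383911794876245991575200 + 20038421764454614703582400 + 19704448068380371125189360 + 19381424329554463401825600 + 19068820711335843024376800 + 18766141017505115357323200 + 18472920064106597929865025 + 18188721293889573346328640 = 5626733838541830792091568691, so H_65 = 5626733838541830792091568691/1182266884102822267511361600; reducing by gcd(5626733838541830792091568691, 1182266884102822267511361600) = 9 gives 625192648726870088010174299/131362987122535807501262400 ≈ 4.75928. (The PNT-adjacent estimate ln(65) + γ ≈ 4.75160 matches within O(1/n).)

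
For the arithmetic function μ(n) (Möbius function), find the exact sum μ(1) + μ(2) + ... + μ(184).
Σ_{n ≤ 184} μ(n) = -4

Compute μ(n) for each 1 ≤ n ≤ 184: μ(1) = 1, μ(2) = -1, μ(3) = -1, μ(4) = 0, μ(5) = -1, μ(6) = 1, μ(7) = -1, μ(8) = 0, μ(9) = 0, μ(10) = 1, μ(11) = -1, μ(12) = 0, μ(13) = -1, μ(14) = 1, μ(15) = 1, μ(16) = 0, μ(17) = -1, μ(18) = 0, μ(19) = -1, μ(20) = 0, μ(21) = 1, μ(22) = 1, μ(23) = -1, μ(24) = 0, μ(25) = 0, μ(26) = 1, μ(27) = 0, μ(28) = 0, μ(29) = -1, μ(30) = -1, μ(31) = -1, μ(32) = 0, μ(33) = 1, μ(34) = 1, μ(35) = 1, μ(36) = 0, μ(37) = -1, μ(38) = 1, μ(39) = 1, μ(40) = 0, μ(41) = -1, μ(42) = -1, μ(43) = -1, μ(44) = 0, μ(45) = 0, μ(46) = 1, μ(47) = -1, μ(48) = 0, μ(49) = 0, μ(50) = 0, μ(51) = 1, μ(52) = 0, μ(53) = -1, μ(54) = 0, μ(55) = 1, μ(56) = 0, μ(57) = 1, μ(58) = 1, μ(59) = -1, μ(60) = 0, μ(61) = -1, μ(62) = 1, μ(63) = 0, μ(64) = 0, μ(65) = 1, μ(66) = -1, μ(67) = -1, μ(68) = 0, μ(69) = 1, μ(70) = -1, μ(71) = -1, μ(72) = 0, μ(73) = -1, μ(74) = 1, μ(75) = 0, μ(76) = 0, μ(77) = 1, μ(78) = -1, μ(79) = -1, μ(80) = 0, μ(81) = 0, μ(82) = 1, μ(83) = -1, μ(84) = 0, μ(85) = 1, μ(86) = 1, μ(87) = 1, μ(88) = 0, μ(89) = -1, μ(90) = 0, μ(91) = 1, μ(92) = 0, μ(93) = 1, μ(94) = 1, μ(95) = 1, μ(96) = 0, μ(97) = -1, μ(98) = 0, μ(99) = 0, μ(100) = 0, μ(101) = -1, μ(102) = -1, μ(103) = -1, μ(104) = 0, μ(105) = -1, μ(106) = 1, μ(107) = -1, μ(108) = 0, μ(109) = -1, μ(110) = -1, μ(111) = 1, μ(112) = 0, μ(113) = -1, μ(114) = -1, μ(115) = 1, μ(116) = 0, μ(117) = 0, μ(118) = 1, μ(119) = 1, μ(120) = 0, μ(121) = 0, μ(122) = 1, μ(123) = 1, μ(124) = 0, μ(125) = 0, μ(126) = 0, μ(127) = -1, μ(128) = 0, μ(129) = 1, μ(130) = -1, μ(131) = -1, μ(132) = 0, μ(133) = 1, μ(134) = 1, μ(135) = 0, μ(136) = 0, μ(137) = -1, μ(138) = -1, μ(139) = -1, μ(140) = 0, μ(141) = 1, μ(142) = 1, μ(143) = 1, μ(144) = 0, μ(145) = 1, μ(146) = 1, μ(147) = 0, μ(148) = 0, μ(149) = -1, μ(150) = 0, μ(151) = -1, μ(152) = 0, μ(153) = 0, μ(154) = -1, μ(155) = 1, μ(156) = 0, μ(157) = -1, μ(158) = 1, μ(159) = 1, μ(160) = 0, μ(161) = 1, μ(162) = 0, μ(163) = -1, μ(164) = 0, μ(165) = -1, μ(166) = 1, μ(167) = -1, μ(168) = 0, μ(169) = 0, μ(170) = -1, μ(171) = 0, μ(172) = 0, μ(173) = -1, μ(174) = -1, μ(175) = 0, μ(176) = 0, μ(177) = 1, μ(178) = 1, μ(179) = -1, μ(180) = 0, μ(181) = -1, μ(182) = -1, μ(183) = 1, μ(184) = 0. Summing all 184 values: -4. (Mertens function M(x) = Σ_{n ≤ x} μ(n); on average M(x) should be small (PNT ⟺ M(x) = o(x)).)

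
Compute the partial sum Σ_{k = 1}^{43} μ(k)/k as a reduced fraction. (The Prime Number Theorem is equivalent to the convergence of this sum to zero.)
Σ μ(k)/k = -137190436674212/6541380665835015

Values of μ(k) for 1 ≤ k ≤ 43: μ(1) = 1, μ(2) = -1, μ(3) = -1, μ(5) = -1, μ(6) = 1, μ(7) = -1, μ(10) = 1, μ(11) = -1, μ(13) = -1, μ(14) = 1, μ(15) = 1, μ(17) = -1, μ(19) = -1, μ(21) = 1, μ(22) = 1, μ(23) = -1, μ(26) = 1, μ(29) = -1, μ(30) = -1, μ(31) = -1, μ(33) = 1, μ(34) = 1, μ(35) = 1, μ(37) = -1, μ(38) = 1, μ(39) = 1, μ(41) = -1, μ(42) = -1, μ(43) = -1, with μ = 0 on non-squarefree integers. Summing μ(k)/k for k where μ(k) ≠ 0 gives -137190436674212/6541380665835015 ≈ -0.0210. (PNT ⟺ this sum → 0 as n → ∞.)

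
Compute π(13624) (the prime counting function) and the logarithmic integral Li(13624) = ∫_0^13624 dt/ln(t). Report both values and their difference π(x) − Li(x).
π(13624) = 1610;  Li(13624) ≈ 1632.82;  π(x) − Li(x) ≈ -22.82.

Direct count of primes ≤ 13624 gives π(13624) = 1610. Numerical evaluation of the logarithmic integral gives Li(13624) ≈ 1632.82. The difference π(x) − Li(x) ≈ -22.82 is typically negative for small/moderate x (Li(x) overestimates), though Littlewood's theorem shows this sign changes infinitely often.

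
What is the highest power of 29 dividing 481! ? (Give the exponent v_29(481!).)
v_29(481!) = 16

Legendre's formula: v_p(n!) = Σ_{k ≥ 1} ⌊n / p^k⌋. For p = 29, n = 481, the terms are:
  ⌊481/29^1⌋ = ⌊481/29⌋ = 16
(the next term ⌊481/29^2⌋ = 0, terminating the sum). Summing: v_29(481!) = 16 = 16.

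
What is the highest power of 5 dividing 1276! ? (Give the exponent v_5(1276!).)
v_5(1276!) = 318

Legendre's formula: v_p(n!) = Σ_{k ≥ 1} ⌊n / p^k⌋. For p = 5, n = 1276, the terms are:
  ⌊1276/5^1⌋ = ⌊1276/5⌋ = 255
  ⌊1276/5^2⌋ = ⌊1276/25⌋ = 51
  ⌊1276/5^3⌋ = ⌊1276/125⌋ = 10
  ⌊1276/5^4⌋ = ⌊1276/625⌋ = 2
(the next term ⌊1276/5^5⌋ = 0, terminating the sum). Summing: v_5(1276!) = 255 + 51 + 10 + 2 = 318.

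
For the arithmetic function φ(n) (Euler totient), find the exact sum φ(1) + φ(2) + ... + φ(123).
Σ_{n ≤ 123} φ(n) = 4636

Compute φ(n) for each 1 ≤ n ≤ 123: φ(1) = 1, φ(2) = 1, φ(3) = 2, φ(4) = 2, φ(5) = 4, φ(6) = 2, φ(7) = 6, φ(8) = 4, φ(9) = 6, φ(10) = 4, φ(11) = 10, φ(12) = 4, φ(13) = 12, φ(14) = 6, φ(15) = 8, φ(16) = 8, φ(17) = 16, φ(18) = 6, φ(19) = 18, φ(20) = 8, φ(21) = 12, φ(22) = 10, φ(23) = 22, φ(24) = 8, φ(25) = 20, φ(26) = 12, φ(27) = 18, φ(28) = 12, φ(29) = 28, φ(30) = 8, φ(31) = 30, φ(32) = 16, φ(33) = 20, φ(34) = 16, φ(35) = 24, φ(36) = 12, φ(37) = 36, φ(38) = 18, φ(39) = 24, φ(40) = 16, φ(41) = 40, φ(42) = 12, φ(43) = 42, φ(44) = 20, φ(45) = 24, φ(46) = 22, φ(47) = 46, φ(48) = 16, φ(49) = 42, φ(50) = 20, φ(51) = 32, φ(52) = 24, φ(53) = 52, φ(54) = 18, φ(55) = 40, φ(56) = 24, φ(57) = 36, φ(58) = 28, φ(59) = 58, φ(60) = 16, φ(61) = 60, φ(62) = 30, φ(63) = 36, φ(64) = 32, φ(65) = 48, φ(66) = 20, φ(67) = 66, φ(68) = 32, φ(69) = 44, φ(70) = 24, φ(71) = 70, φ(72) = 24, φ(73) = 72, φ(74) = 36, φ(75) = 40, φ(76) = 36, φ(77) = 60, φ(78) = 24, φ(79) = 78, φ(80) = 32, φ(81) = 54, φ(82) = 40, φ(83) = 82, φ(84) = 24, φ(85) = 64, φ(86) = 42, φ(87) = 56, φ(88) = 40, φ(89) = 88, φ(90) = 24, φ(91) = 72, φ(92) = 44, φ(93) = 60, φ(94) = 46, φ(95) = 72, φ(96) = 32, φ(97) = 96, φ(98) = 42, φ(99) = 60, φ(100) = 40, φ(101) = 100, φ(102) = 32, φ(103) = 102, φ(104) = 48, φ(105) = 48, φ(106) = 52, φ(107) = 106, φ(108) = 36, φ(109) = 108, φ(110) = 40, φ(111) = 72, φ(112) = 48, φ(113) = 112, φ(114) = 36, φ(115) = 88, φ(116) = 56, φ(117) = 72, φ(118) = 58, φ(119) = 96, φ(120) = 32, φ(121) = 110, φ(122) = 60, φ(123) = 80. Summing all 123 values: 4636. (Average order: Σ_{n ≤ x} φ(n) ~ (3/π²) x². For x = 123, (3/π²)·123² ≈ 4598.66.)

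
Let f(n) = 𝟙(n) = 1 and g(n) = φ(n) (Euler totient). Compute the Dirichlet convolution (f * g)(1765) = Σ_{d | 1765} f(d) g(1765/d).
(𝟙 * φ)(1765) = 1765

Divisors of 1765: [1, 5, 353, 1765]. For each d | 1765:
  d = 1: 𝟙(1) · φ(1765/1) = 1 · 1408 = 1408
  d = 5: 𝟙(5) · φ(1765/5) = 1 · 352 = 352
  d = 353: 𝟙(353) · φ(1765/353) = 1 · 4 = 4
  d = 1765: 𝟙(1765) · φ(1765/1765) = 1 · 1 = 1
Summing: (𝟙 * φ)(1765) = 1408 + 352 + 4 + 1 = 1765.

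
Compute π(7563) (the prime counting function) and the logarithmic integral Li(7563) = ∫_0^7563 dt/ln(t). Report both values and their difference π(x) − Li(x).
π(7563) = 960;  Li(7563) ≈ 977.64;  π(x) − Li(x) ≈ -17.64.

Direct count of primes ≤ 7563 gives π(7563) = 960. Numerical evaluation of the logarithmic integral gives Li(7563) ≈ 977.64. The difference π(x) − Li(x) ≈ -17.64 is typically negative for small/moderate x (Li(x) overestimates), though Littlewood's theorem shows this sign changes infinitely often.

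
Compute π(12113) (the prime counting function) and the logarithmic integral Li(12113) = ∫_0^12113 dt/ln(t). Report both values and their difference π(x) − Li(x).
π(12113) = 1451;  Li(12113) ≈ 1473.12;  π(x) − Li(x) ≈ -22.12.

Direct count of primes ≤ 12113 gives π(12113) = 1451. Numerical evaluation of the logarithmic integral gives Li(12113) ≈ 1473.12. The difference π(x) − Li(x) ≈ -22.12 is typically negative for small/moderate x (Li(x) overestimates), though Littlewood's theorem shows this sign changes infinitely often.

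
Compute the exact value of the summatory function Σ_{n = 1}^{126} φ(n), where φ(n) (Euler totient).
Σ_{n ≤ 126} φ(n) = 4832

Compute φ(n) for each 1 ≤ n ≤ 126: φ(1) = 1, φ(2) = 1, φ(3) = 2, φ(4) = 2, φ(5) = 4, φ(6) = 2, φ(7) = 6, φ(8) = 4, φ(9) = 6, φ(10) = 4, φ(11) = 10, φ(12) = 4, φ(13) = 12, φ(14) = 6, φ(15) = 8, φ(16) = 8, φ(17) = 16, φ(18) = 6, φ(19) = 18, φ(20) = 8, φ(21) = 12, φ(22) = 10, φ(23) = 22, φ(24) = 8, φ(25) = 20, φ(26) = 12, φ(27) = 18, φ(28) = 12, φ(29) = 28, φ(30) = 8, φ(31) = 30, φ(32) = 16, φ(33) = 20, φ(34) = 16, φ(35) = 24, φ(36) = 12, φ(37) = 36, φ(38) = 18, φ(39) = 24, φ(40) = 16, φ(41) = 40, φ(42) = 12, φ(43) = 42, φ(44) = 20, φ(45) = 24, φ(46) = 22, φ(47) = 46, φ(48) = 16, φ(49) = 42, φ(50) = 20, φ(51) = 32, φ(52) = 24, φ(53) = 52, φ(54) = 18, φ(55) = 40, φ(56) = 24, φ(57) = 36, φ(58) = 28, φ(59) = 58, φ(60) = 16, φ(61) = 60, φ(62) = 30, φ(63) = 36, φ(64) = 32, φ(65) = 48, φ(66) = 20, φ(67) = 66, φ(68) = 32, φ(69) = 44, φ(70) = 24, φ(71) = 70, φ(72) = 24, φ(73) = 72, φ(74) = 36, φ(75) = 40, φ(76) = 36, φ(77) = 60, φ(78) = 24, φ(79) = 78, φ(80) = 32, φ(81) = 54, φ(82) = 40, φ(83) = 82, φ(84) = 24, φ(85) = 64, φ(86) = 42, φ(87) = 56, φ(88) = 40, φ(89) = 88, φ(90) = 24, φ(91) = 72, φ(92) = 44, φ(93) = 60, φ(94) = 46, φ(95) = 72, φ(96) = 32, φ(97) = 96, φ(98) = 42, φ(99) = 60, φ(100) = 40, φ(101) = 100, φ(102) = 32, φ(103) = 102, φ(104) = 48, φ(105) = 48, φ(106) = 52, φ(107) = 106, φ(108) = 36, φ(109) = 108, φ(110) = 40, φ(111) = 72, φ(112) = 48, φ(113) = 112, φ(114) = 36, φ(115) = 88, φ(116) = 56, φ(117) = 72, φ(118) = 58, φ(119) = 96, φ(120) = 32, φ(121) = 110, φ(122) = 60, φ(123) = 80, φ(124) = 60, φ(125) = 100, φ(126) = 36. Summing all 126 values: 4832. (Average order: Σ_{n ≤ x} φ(n) ~ (3/π²) x². For x = 126, (3/π²)·126² ≈ 4825.73.)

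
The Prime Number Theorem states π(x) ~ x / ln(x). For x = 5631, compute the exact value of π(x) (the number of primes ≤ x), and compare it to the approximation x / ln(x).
π(5631) = 739;  x/ln(x) ≈ 652.03;  relative error ≈ 11.77%.

Directly count primes up to 5631: π(5631) = 739. The PNT approximation gives 5631/ln(5631) ≈ 5631/8.63604 ≈ 652.03. Relative error (π(x) − x/ln(x)) / π(x) ≈ 11.77%; the approximation is known to undercount slightly (Li(x) is a better estimate).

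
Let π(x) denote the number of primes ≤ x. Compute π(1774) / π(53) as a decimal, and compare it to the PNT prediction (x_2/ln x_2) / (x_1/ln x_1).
π(1774)/π(53) = 274/16 ≈ 17.1250;  PNT prediction ≈ 17.7640.

π(53) = 16 and π(1774) = 274, so π(1774)/π(53) ≈ 17.1250. The PNT-predicted ratio is (1774/ln(1774)) / (53/ln(53)) ≈ 17.7640. The two agree to within a few percent, as expected.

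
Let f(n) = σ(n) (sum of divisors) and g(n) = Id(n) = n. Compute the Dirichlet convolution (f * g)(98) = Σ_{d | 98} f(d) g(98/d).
(σ * Id)(98) = 810

Divisors of 98: [1, 2, 7, 14, 49, 98]. For each d | 98:
  d = 1: σ(1) · Id(98/1) = 1 · 98 = 98
  d = 2: σ(2) · Id(98/2) = 3 · 49 = 147
  d = 7: σ(7) · Id(98/7) = 8 · 14 = 112
  d = 14: σ(14) · Id(98/14) = 24 · 7 = 168
  d = 49: σ(49) · Id(98/49) = 57 · 2 = 114
  d = 98: σ(98) · Id(98/98) = 171 · 1 = 171
Summing: (σ * Id)(98) = 98 + 147 + 112 + 168 + 114 + 171 = 810.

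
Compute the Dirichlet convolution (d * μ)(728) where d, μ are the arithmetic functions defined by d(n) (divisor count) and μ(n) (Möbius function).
(d * μ)(728) = 1

Divisors of 728: [1, 2, 4, 7, 8, 13, 14, 26, 28, 52, 56, 91, 104, 182, 364, 728]. For each d | 728:
  d = 1: d(1) · μ(728/1) = 1 · 0 = 0
  d = 2: d(2) · μ(728/2) = 2 · 0 = 0
  d = 4: d(4) · μ(728/4) = 3 · -1 = -3
  d = 7: d(7) · μ(728/7) = 2 · 0 = 0
  d = 8: d(8) · μ(728/8) = 4 · 1 = 4
  d = 13: d(13) · μ(728/13) = 2 · 0 = 0
  d = 14: d(14) · μ(728/14) = 4 · 0 = 0
  d = 26: d(26) · μ(728/26) = 4 · 0 = 0
  d = 28: d(28) · μ(728/28) = 6 · 1 = 6
  d = 52: d(52) · μ(728/52) = 6 · 1 = 6
  d = 56: d(56) · μ(728/56) = 8 · -1 = -8
  d = 91: d(91) · μ(728/91) = 4 · 0 = 0
  d = 104: d(104) · μ(728/104) = 8 · -1 = -8
  d = 182: d(182) · μ(728/182) = 8 · 0 = 0
  d = 364: d(364) · μ(728/364) = 12 · -1 = -12
  d = 728: d(728) · μ(728/728) = 16 · 1 = 16
Summing: (d * μ)(728) = 0 + 0 + -3 + 0 + 4 + 0 + 0 + 0 + 6 + 6 + -8 + 0 + -8 + 0 + -12 + 16 = 1.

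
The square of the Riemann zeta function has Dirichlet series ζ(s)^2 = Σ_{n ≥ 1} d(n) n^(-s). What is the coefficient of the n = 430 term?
d(430) = 8

ζ(s)^2 = (Σ 1/m^s)(Σ 1/k^s). The coefficient of 1/n^s in the product is the number of ordered pairs (m, k) with mk = n, which equals d(n). For n = 430, divisors are [1, 2, 5, 10, 43, 86, 215, 430], so d(430) = 8.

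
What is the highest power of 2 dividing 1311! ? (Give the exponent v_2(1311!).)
v_2(1311!) = 1304

Legendre's formula: v_p(n!) = Σ_{k ≥ 1} ⌊n / p^k⌋. For p = 2, n = 1311, the terms are:
  ⌊1311/2^1⌋ = ⌊1311/2⌋ = 655
  ⌊1311/2^2⌋ = ⌊1311/4⌋ = 327
  ⌊1311/2^3⌋ = ⌊1311/8⌋ = 163
  ⌊1311/2^4⌋ = ⌊1311/16⌋ = 81
  ⌊1311/2^5⌋ = ⌊1311/32⌋ = 40
  ⌊1311/2^6⌋ = ⌊1311/64⌋ = 20
  ⌊1311/2^7⌋ = ⌊1311/128⌋ = 10
  ⌊1311/2^8⌋ = ⌊1311/256⌋ = 5
  ⌊1311/2^9⌋ = ⌊1311/512⌋ = 2
  ⌊1311/2^10⌋ = ⌊1311/1024⌋ = 1
(the next term ⌊1311/2^11⌋ = 0, terminating the sum). Summing: v_2(1311!) = 655 + 327 + 163 + 81 + 40 + 20 + 10 + 5 + 2 + 1 = 1304.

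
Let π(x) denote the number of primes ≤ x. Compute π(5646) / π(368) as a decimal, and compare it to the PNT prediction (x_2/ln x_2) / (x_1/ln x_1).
π(5646)/π(368) = 741/73 ≈ 10.1507;  PNT prediction ≈ 10.4928.

π(368) = 73 and π(5646) = 741, so π(5646)/π(368) ≈ 10.1507. The PNT-predicted ratio is (5646/ln(5646)) / (368/ln(368)) ≈ 10.4928. The two agree to within a few percent, as expected.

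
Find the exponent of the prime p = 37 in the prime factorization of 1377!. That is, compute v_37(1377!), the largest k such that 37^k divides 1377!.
v_37(1377!) = 38

Legendre's formula: v_p(n!) = Σ_{k ≥ 1} ⌊n / p^k⌋. For p = 37, n = 1377, the terms are:
  ⌊1377/37^1⌋ = ⌊1377/37⌋ = 37
  ⌊1377/37^2⌋ = ⌊1377/1369⌋ = 1
(the next term ⌊1377/37^3⌋ = 0, terminating the sum). Summing: v_37(1377!) = 37 + 1 = 38.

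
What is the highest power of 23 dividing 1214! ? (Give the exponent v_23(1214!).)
v_23(1214!) = 54

Legendre's formula: v_p(n!) = Σ_{k ≥ 1} ⌊n / p^k⌋. For p = 23, n = 1214, the terms are:
  ⌊1214/23^1⌋ = ⌊1214/23⌋ = 52
  ⌊1214/23^2⌋ = ⌊1214/529⌋ = 2
(the next term ⌊1214/23^3⌋ = 0, terminating the sum). Summing: v_23(1214!) = 52 + 2 = 54.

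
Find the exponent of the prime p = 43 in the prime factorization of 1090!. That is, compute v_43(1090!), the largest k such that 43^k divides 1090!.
v_43(1090!) = 25

Legendre's formula: v_p(n!) = Σ_{k ≥ 1} ⌊n / p^k⌋. For p = 43, n = 1090, the terms are:
  ⌊1090/43^1⌋ = ⌊1090/43⌋ = 25
(the next term ⌊1090/43^2⌋ = 0, terminating the sum). Summing: v_43(1090!) = 25 = 25.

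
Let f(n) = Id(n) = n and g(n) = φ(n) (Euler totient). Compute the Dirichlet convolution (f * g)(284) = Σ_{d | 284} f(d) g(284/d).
(Id * φ)(284) = 1128

Divisors of 284: [1, 2, 4, 71, 142, 284]. For each d | 284:
  d = 1: Id(1) · φ(284/1) = 1 · 140 = 140
  d = 2: Id(2) · φ(284/2) = 2 · 70 = 140
  d = 4: Id(4) · φ(284/4) = 4 · 70 = 280
  d = 71: Id(71) · φ(284/71) = 71 · 2 = 142
  d = 142: Id(142) · φ(284/142) = 142 · 1 = 142
  d = 284: Id(284) · φ(284/284) = 284 · 1 = 284
Summing: (Id * φ)(284) = 140 + 140 + 280 + 142 + 142 + 284 = 1128.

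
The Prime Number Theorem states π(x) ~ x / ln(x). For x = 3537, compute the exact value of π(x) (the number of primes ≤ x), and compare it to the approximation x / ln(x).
π(3537) = 494;  x/ln(x) ≈ 432.87;  relative error ≈ 12.37%.

Directly count primes up to 3537: π(3537) = 494. The PNT approximation gives 3537/ln(3537) ≈ 3537/8.17103 ≈ 432.87. Relative error (π(x) − x/ln(x)) / π(x) ≈ 12.37%; the approximation is known to undercount slightly (Li(x) is a better estimate).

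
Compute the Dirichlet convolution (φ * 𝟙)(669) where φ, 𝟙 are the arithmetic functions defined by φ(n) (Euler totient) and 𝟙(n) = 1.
(φ * 𝟙)(669) = 669

Divisors of 669: [1, 3, 223, 669]. For each d | 669:
  d = 1: φ(1) · 𝟙(669/1) = 1 · 1 = 1
  d = 3: φ(3) · 𝟙(669/3) = 2 · 1 = 2
  d = 223: φ(223) · 𝟙(669/223) = 222 · 1 = 222
  d = 669: φ(669) · 𝟙(669/669) = 444 · 1 = 444
Summing: (φ * 𝟙)(669) = 1 + 2 + 222 + 444 = 669.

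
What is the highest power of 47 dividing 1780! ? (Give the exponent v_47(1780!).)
v_47(1780!) = 37

Legendre's formula: v_p(n!) = Σ_{k ≥ 1} ⌊n / p^k⌋. For p = 47, n = 1780, the terms are:
  ⌊1780/47^1⌋ = ⌊1780/47⌋ = 37
(the next term ⌊1780/47^2⌋ = 0, terminating the sum). Summing: v_47(1780!) = 37 = 37.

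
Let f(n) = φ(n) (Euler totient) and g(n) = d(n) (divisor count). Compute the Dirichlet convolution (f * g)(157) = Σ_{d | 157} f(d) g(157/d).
(φ * d)(157) = 158

Divisors of 157: [1, 157]. For each d | 157:
  d = 1: φ(1) · d(157/1) = 1 · 2 = 2
  d = 157: φ(157) · d(157/157) = 156 · 1 = 156
Summing: (φ * d)(157) = 2 + 156 = 158.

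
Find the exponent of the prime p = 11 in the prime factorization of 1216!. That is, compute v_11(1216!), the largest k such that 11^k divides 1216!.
v_11(1216!) = 120

Legendre's formula: v_p(n!) = Σ_{k ≥ 1} ⌊n / p^k⌋. For p = 11, n = 1216, the terms are:
  ⌊1216/11^1⌋ = ⌊1216/11⌋ = 110
  ⌊1216/11^2⌋ = ⌊1216/121⌋ = 10
(the next term ⌊1216/11^3⌋ = 0, terminating the sum). Summing: v_11(1216!) = 110 + 10 = 120.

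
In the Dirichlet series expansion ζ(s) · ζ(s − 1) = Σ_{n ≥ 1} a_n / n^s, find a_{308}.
σ(308) = 672

In the product (Σ m^0/m^s)(Σ k / k^s) = Σ (Σ_{d | n} d) / n^s, the coefficient of 1/n^s is σ(n) = Σ_{d | n} d. For n = 308, divisors are [1, 2, 4, 7, 11, 14, 22, 28, 44, 77, 154, 308]; summing: σ(308) = 672.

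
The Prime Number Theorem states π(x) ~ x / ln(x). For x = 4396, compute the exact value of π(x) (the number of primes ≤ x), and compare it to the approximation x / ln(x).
π(4396) = 598;  x/ln(x) ≈ 524.05;  relative error ≈ 12.37%.

Directly count primes up to 4396: π(4396) = 598. The PNT approximation gives 4396/ln(4396) ≈ 4396/8.38845 ≈ 524.05. Relative error (π(x) − x/ln(x)) / π(x) ≈ 12.37%; the approximation is known to undercount slightly (Li(x) is a better estimate).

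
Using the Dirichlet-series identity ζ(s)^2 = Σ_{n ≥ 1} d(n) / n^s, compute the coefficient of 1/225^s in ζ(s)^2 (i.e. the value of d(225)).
d(225) = 9

ζ(s)^2 = (Σ 1/m^s)(Σ 1/k^s). The coefficient of 1/n^s in the product is the number of ordered pairs (m, k) with mk = n, which equals d(n). For n = 225, divisors are [1, 3, 5, 9, 15, 25, 45, 75, 225], so d(225) = 9.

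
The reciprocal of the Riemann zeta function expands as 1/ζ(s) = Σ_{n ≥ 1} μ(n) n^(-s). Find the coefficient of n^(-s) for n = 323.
μ(323) = 1

Factor n = 323 = 17 · 19. μ(n) = 0 if any exponent ≥ 2 (not squarefree); otherwise μ(n) = (−1)^{ω(n)} where ω(n) is the number of distinct prime factors. Applying: μ(323) = 1.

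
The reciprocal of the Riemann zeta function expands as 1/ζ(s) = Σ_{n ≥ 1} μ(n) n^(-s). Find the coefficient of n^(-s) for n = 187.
μ(187) = 1

Factor n = 187 = 11 · 17. μ(n) = 0 if any exponent ≥ 2 (not squarefree); otherwise μ(n) = (−1)^{ω(n)} where ω(n) is the number of distinct prime factors. Applying: μ(187) = 1.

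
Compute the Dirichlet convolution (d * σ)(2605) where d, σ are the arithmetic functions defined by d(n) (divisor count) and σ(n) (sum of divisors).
(d * σ)(2605) = 4192

Divisors of 2605: [1, 5, 521, 2605]. For each d | 2605:
  d = 1: d(1) · σ(2605/1) = 1 · 3132 = 3132
  d = 5: d(5) · σ(2605/5) = 2 · 522 = 1044
  d = 521: d(521) · σ(2605/521) = 2 · 6 = 12
  d = 2605: d(2605) · σ(2605/2605) = 4 · 1 = 4
Summing: (d * σ)(2605) = 3132 + 1044 + 12 + 4 = 4192.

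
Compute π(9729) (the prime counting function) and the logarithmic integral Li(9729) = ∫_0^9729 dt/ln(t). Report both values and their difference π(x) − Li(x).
π(9729) = 1199;  Li(9729) ≈ 1216.67;  π(x) − Li(x) ≈ -17.67.

Direct count of primes ≤ 9729 gives π(9729) = 1199. Numerical evaluation of the logarithmic integral gives Li(9729) ≈ 1216.67. The difference π(x) − Li(x) ≈ -17.67 is typically negative for small/moderate x (Li(x) overestimates), though Littlewood's theorem shows this sign changes infinitely often.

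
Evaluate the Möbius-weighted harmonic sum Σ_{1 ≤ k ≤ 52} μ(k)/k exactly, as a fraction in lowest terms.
Σ μ(k)/k = -184943596214571/204963260862830470

Values of μ(k) for 1 ≤ k ≤ 52: μ(1) = 1, μ(2) = -1, μ(3) = -1, μ(5) = -1, μ(6) = 1, μ(7) = -1, μ(10) = 1, μ(11) = -1, μ(13) = -1, μ(14) = 1, μ(15) = 1, μ(17) = -1, μ(19) = -1, μ(21) = 1, μ(22) = 1, μ(23) = -1, μ(26) = 1, μ(29) = -1, μ(30) = -1, μ(31) = -1, μ(33) = 1, μ(34) = 1, μ(35) = 1, μ(37) = -1, μ(38) = 1, μ(39) = 1, μ(41) = -1, μ(42) = -1, μ(43) = -1, μ(46) = 1, μ(47) = -1, μ(51) = 1, with μ = 0 on non-squarefree integers. Summing μ(k)/k for k where μ(k) ≠ 0 gives -184943596214571/204963260862830470 ≈ -0.0009. (PNT ⟺ this sum → 0 as n → ∞.)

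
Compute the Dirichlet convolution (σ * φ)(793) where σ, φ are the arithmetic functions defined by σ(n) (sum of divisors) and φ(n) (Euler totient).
(σ * φ)(793) = 3172

Divisors of 793: [1, 13, 61, 793]. For each d | 793:
  d = 1: σ(1) · φ(793/1) = 1 · 720 = 720
  d = 13: σ(13) · φ(793/13) = 14 · 60 = 840
  d = 61: σ(61) · φ(793/61) = 62 · 12 = 744
  d = 793: σ(793) · φ(793/793) = 868 · 1 = 868
Summing: (σ * φ)(793) = 720 + 840 + 744 + 868 = 3172.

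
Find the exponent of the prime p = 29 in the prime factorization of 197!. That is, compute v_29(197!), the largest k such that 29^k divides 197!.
v_29(197!) = 6

Legendre's formula: v_p(n!) = Σ_{k ≥ 1} ⌊n / p^k⌋. For p = 29, n = 197, the terms are:
  ⌊197/29^1⌋ = ⌊197/29⌋ = 6
(the next term ⌊197/29^2⌋ = 0, terminating the sum). Summing: v_29(197!) = 6 = 6.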